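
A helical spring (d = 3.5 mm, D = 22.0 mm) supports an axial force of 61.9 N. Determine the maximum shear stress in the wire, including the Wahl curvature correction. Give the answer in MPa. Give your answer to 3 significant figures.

Spring index C = D/d = 22.0/3.5 = 6.2857
K_W = (4C−1)/(4C−4) + 0.615/C = 24.143/21.143 + 0.0978 = 1.2397
τ₀ = 8FD/(πd³) = 8·61.9·22.0/(π·3.5³) = 10894.4/134.7 = 80.882 MPa
τ_max = K·τ₀ = 1.2397 × 80.882 = 100.27 MPa

100 MPa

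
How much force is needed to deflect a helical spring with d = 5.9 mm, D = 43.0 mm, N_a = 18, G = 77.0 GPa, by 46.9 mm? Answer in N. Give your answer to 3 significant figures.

382 N

k = Gd⁴/(8D³N_a) = (77.0×10³)(5.9⁴)/(8·43.0³·18) = 8.1495 N/mm
F = k·δ = 8.1495 × 46.9 = 382.21 N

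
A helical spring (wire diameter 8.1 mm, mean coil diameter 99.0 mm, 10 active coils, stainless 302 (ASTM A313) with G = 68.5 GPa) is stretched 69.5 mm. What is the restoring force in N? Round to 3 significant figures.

k = Gd⁴/(8D³N_a) = (68.5×10³)(8.1⁴)/(8·99.0³·10) = 3.7987 N/mm
F = k·δ = 3.7987 × 69.5 = 264.01 N

264 N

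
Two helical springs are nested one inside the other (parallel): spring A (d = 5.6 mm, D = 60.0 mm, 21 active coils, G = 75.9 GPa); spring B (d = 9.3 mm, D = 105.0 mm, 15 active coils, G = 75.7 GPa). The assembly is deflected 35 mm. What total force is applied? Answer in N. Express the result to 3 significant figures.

215 N

k_A = Gd⁴/(8D³N_a) = (75.9×10³)(5.6⁴)/(8·60.0³·21) = 2.057 N/mm
k_B = Gd⁴/(8D³N_a) = (75.7×10³)(9.3⁴)/(8·105.0³·15) = 4.0764 N/mm
Parallel: k_eq = 2.057 + 4.0764 = 6.1334 N/mm
F = k_eq·δ = 6.1334·35 = 214.67 N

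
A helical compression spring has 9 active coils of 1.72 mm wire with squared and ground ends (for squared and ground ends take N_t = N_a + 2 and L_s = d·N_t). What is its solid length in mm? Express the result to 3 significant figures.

18.9 mm

squared and ground ends: N_t = N_a + 2 = 9 + 2 = 11
L_s = d·N_t = 1.72 × 11 = 18.92 mm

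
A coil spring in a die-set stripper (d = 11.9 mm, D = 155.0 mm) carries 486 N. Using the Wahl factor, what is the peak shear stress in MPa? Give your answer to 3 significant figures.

Spring index C = D/d = 155.0/11.9 = 13.0252
K_W = (4C−1)/(4C−4) + 0.615/C = 51.101/48.101 + 0.0472 = 1.1096
τ₀ = 8FD/(πd³) = 8·486·155.0/(π·11.9³) = 602640/5294.1 = 113.83 MPa
τ_max = K·τ₀ = 1.1096 × 113.83 = 126.31 MPa

126 MPa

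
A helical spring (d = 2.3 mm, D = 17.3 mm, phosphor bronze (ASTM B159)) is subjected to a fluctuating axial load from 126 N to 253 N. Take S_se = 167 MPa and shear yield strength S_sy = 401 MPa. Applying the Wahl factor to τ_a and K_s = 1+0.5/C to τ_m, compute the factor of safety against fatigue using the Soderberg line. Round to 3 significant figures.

0.288

C = D/d = 17.3/2.3 = 7.5217; K_W = (4C−1)/(4C−4)+0.615/C = 1.1968; K_s = 1+0.5/C = 1.0665
F_a = (F_max−F_min)/2 = 63.5 N; F_m = (F_max+F_min)/2 = 189.5 N
τ_a = K_W·8F_aD/(πd³) = 1.1968 × 229.92 = 275.16 MPa
τ_m = K_s·8F_mD/(πd³) = 1.0665 × 686.14 = 731.75 MPa
Soderberg: 1/n_f = τ_a/S_se + τ_m/S_sy = 275.16/167 + 731.75/401 = 1.64766 + 1.82481 = 3.4725
n_f = 1/3.4725 = 0.288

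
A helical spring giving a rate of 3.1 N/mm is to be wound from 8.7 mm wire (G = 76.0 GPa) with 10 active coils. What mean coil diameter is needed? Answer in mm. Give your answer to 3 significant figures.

D = (Gd⁴/(8N_a·k))^(1/3) = (76.0×10³·8.7⁴/(8·10·3.1))^(1/3)
  = (1.75565e+06)^(1/3) = 120.6368 mm

121 mm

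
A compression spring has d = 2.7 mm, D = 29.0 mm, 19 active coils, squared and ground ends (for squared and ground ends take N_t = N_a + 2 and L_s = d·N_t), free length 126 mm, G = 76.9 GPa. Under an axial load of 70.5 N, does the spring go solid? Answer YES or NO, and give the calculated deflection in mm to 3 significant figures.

NO, δ = 64.0 mm

k = Gd⁴/(8D³N_a) = (76.9×10³)(2.7⁴)/(8·29.0³·19) = 1.1024 N/mm
N_t = 21; L_s = 2.7·21 = 56.7 mm; δ_solid = L₀ − L_s = 126 − 56.7 = 69.3 mm
δ = F/k = 70.5/1.1024 = 63.951 mm
δ < δ_solid → spring does not go solid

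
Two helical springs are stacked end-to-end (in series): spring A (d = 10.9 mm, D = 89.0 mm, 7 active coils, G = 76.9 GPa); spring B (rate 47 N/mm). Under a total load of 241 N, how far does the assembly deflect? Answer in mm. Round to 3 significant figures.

k_A = Gd⁴/(8D³N_a) = (76.9×10³)(10.9⁴)/(8·89.0³·7) = 27.496 N/mm
Series: 1/k_eq = 1/27.496 + 1/47 = 0.057645; k_eq = 17.348 N/mm
δ = F/k_eq = 241/17.348 = 13.892 mm

13.9 mm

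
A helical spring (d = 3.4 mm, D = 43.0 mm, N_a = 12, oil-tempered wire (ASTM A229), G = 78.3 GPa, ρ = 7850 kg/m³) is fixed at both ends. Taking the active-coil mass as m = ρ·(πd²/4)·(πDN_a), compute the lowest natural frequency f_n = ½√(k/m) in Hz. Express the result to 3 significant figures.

54.5 Hz

k = Gd⁴/(8D³N_a) = (78.3×10³)(3.4⁴)/(8·43.0³·12) = 1.3709 N/mm = 1370.9 N/m
Wire length L = πDN_a = π·43.0·12 = 1621.1 mm
m = ρ·(πd²/4)·L = 7850 × 9.0792×10⁻⁶ m² × 1.6211 m = 0.11554 kg
f_n = ½√(k/m) = 0.5·√(1370.9/0.11554) = 0.5·√(11865) = 54.464 Hz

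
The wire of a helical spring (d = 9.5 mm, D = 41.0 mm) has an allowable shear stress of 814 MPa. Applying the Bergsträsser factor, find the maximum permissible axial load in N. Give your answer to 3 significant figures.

C = D/d = 41.0/9.5 = 4.3158
K_B = (4C+2)/(4C−3) = 19.263/14.263 = 1.3506
τ_max = K·8FD/(πd³) → F_max = τ_allow·πd³/(8DK)
F_max = 814·π·9.5³/(8·41.0·1.3506) = 2.1925e+06/442.98 = 4949.5 N

4950 N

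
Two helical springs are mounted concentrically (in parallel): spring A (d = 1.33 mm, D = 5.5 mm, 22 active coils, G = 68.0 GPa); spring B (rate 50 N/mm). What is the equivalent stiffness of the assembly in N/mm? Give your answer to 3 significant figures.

57.3 N/mm

k_A = Gd⁴/(8D³N_a) = (68.0×10³)(1.33⁴)/(8·5.5³·22) = 7.2663 N/mm
Parallel: k_eq = 7.2663 + 50 = 57.266 N/mm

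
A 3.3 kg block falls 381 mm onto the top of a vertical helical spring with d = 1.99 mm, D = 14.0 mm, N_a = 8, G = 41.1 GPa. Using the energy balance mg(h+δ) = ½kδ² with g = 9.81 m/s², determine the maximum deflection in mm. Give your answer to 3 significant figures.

91.3 mm

k = Gd⁴/(8D³N_a) = (41.1×10³)(1.99⁴)/(8·14.0³·8) = 3.6702 N/mm
W = mg = 3.3 × 9.81 = 32.373 N
½kδ² − Wδ − Wh = 0 → δ = (W + √(W² + 2kWh))/k
δ = (32.373 + √(1048 + 90537.4))/3.6702 = (32.373 + 302.63)/3.6702 = 91.277 mm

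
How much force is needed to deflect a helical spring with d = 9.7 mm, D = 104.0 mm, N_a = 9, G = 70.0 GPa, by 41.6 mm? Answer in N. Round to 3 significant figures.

318 N

k = Gd⁴/(8D³N_a) = (70.0×10³)(9.7⁴)/(8·104.0³·9) = 7.6516 N/mm
F = k·δ = 7.6516 × 41.6 = 318.31 N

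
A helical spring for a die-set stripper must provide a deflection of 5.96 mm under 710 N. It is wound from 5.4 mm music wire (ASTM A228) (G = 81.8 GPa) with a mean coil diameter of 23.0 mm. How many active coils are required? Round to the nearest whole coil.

Required rate k = F/δ = 710/5.96 = 119.13 N/mm
N_a = Gd⁴/(8D³k) = (81.8×10³ × 5.4⁴)/(8 × 23.0³ × 119.13)
    = 6.9555e+07 / 1.15954e+07 = 5.999 → 6 coils

6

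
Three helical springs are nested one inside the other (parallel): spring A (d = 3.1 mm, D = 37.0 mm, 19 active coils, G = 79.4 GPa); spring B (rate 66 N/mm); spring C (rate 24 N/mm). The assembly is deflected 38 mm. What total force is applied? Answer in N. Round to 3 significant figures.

k_A = Gd⁴/(8D³N_a) = (79.4×10³)(3.1⁴)/(8·37.0³·19) = 0.9524 N/mm
Parallel: k_eq = 0.9524 + 66 + 24 = 90.952 N/mm
F = k_eq·δ = 90.952·38 = 3456.2 N

3460 N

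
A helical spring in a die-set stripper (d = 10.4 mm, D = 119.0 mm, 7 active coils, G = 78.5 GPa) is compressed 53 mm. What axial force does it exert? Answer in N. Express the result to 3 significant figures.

k = Gd⁴/(8D³N_a) = (78.5×10³)(10.4⁴)/(8·119.0³·7) = 9.7314 N/mm
F = k·δ = 9.7314 × 53 = 515.76 N

516 N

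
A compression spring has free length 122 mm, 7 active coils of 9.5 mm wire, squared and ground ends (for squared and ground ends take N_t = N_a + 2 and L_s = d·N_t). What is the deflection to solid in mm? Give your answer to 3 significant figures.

N_t = 9; L_s = 9.5·9 = 85.5 mm
δ_solid = L₀ − L_s = 122 − 85.5 = 36.5 mm

36.5 mm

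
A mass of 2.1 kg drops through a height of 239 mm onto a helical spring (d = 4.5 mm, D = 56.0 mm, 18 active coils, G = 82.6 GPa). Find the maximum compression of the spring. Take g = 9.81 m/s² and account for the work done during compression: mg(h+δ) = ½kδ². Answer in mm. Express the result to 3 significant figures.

k = Gd⁴/(8D³N_a) = (82.6×10³)(4.5⁴)/(8·56.0³·18) = 1.3394 N/mm
W = mg = 2.1 × 9.81 = 20.601 N
½kδ² − Wδ − Wh = 0 → δ = (W + √(W² + 2kWh))/k
δ = (20.601 + √(424.4 + 13189.2))/1.3394 = (20.601 + 116.68)/1.3394 = 102.49 mm

102 mm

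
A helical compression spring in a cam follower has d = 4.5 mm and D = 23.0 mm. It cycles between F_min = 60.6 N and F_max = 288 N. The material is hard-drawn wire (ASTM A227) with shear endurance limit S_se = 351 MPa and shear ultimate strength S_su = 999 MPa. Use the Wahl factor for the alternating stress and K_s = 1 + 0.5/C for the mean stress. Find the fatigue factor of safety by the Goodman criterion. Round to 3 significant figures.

C = D/d = 23.0/4.5 = 5.1111; K_W = (4C−1)/(4C−4)+0.615/C = 1.3028; K_s = 1+0.5/C = 1.0978
F_a = (F_max−F_min)/2 = 113.7 N; F_m = (F_max+F_min)/2 = 174.3 N
τ_a = K_W·8F_aD/(πd³) = 1.3028 × 73.079 = 95.204 MPa
τ_m = K_s·8F_mD/(πd³) = 1.0978 × 112.03 = 122.99 MPa
Goodman: 1/n_f = τ_a/S_se + τ_m/S_su = 95.204/351 + 122.99/999 = 0.27124 + 0.12311 = 0.39435
n_f = 1/0.39435 = 2.536

2.54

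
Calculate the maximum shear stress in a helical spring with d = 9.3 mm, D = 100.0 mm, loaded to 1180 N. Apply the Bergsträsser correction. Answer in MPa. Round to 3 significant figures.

Spring index C = D/d = 100.0/9.3 = 10.7527
K_B = (4C+2)/(4C−3) = 45.011/40.011 = 1.1250
τ₀ = 8FD/(πd³) = 8·1180·100.0/(π·9.3³) = 944000/2527 = 373.57 MPa
τ_max = K·τ₀ = 1.1250 × 373.57 = 420.25 MPa

420 MPa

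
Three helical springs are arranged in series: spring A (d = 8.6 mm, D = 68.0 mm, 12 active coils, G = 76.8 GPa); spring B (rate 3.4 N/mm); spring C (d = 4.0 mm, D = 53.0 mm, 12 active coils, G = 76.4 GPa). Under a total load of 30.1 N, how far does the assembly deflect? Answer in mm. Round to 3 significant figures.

k_A = Gd⁴/(8D³N_a) = (76.8×10³)(8.6⁴)/(8·68.0³·12) = 13.917 N/mm
k_C = Gd⁴/(8D³N_a) = (76.4×10³)(4.0⁴)/(8·53.0³·12) = 1.3685 N/mm
Series: 1/k_eq = 1/13.917 + 1/3.4 + 1/1.3685 = 1.0967; k_eq = 0.91181 N/mm
δ = F/k_eq = 30.1/0.91181 = 33.011 mm

33.0 mm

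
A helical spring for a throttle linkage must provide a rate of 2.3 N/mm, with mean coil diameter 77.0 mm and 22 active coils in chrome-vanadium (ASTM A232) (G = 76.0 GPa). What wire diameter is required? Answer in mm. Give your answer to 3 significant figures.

7.02 mm

d = (8D³N_a·k / G)^(1/4) = (8·77.0³·22·2.3 / (76.0×10³))^0.25
  = (2431.6)^0.25 = 7.0222 mm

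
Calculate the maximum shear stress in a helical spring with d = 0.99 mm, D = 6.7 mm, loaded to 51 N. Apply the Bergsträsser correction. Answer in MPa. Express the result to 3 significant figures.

1080 MPa

Spring index C = D/d = 6.7/0.99 = 6.7677
K_B = (4C+2)/(4C−3) = 29.071/24.071 = 1.2077
τ₀ = 8FD/(πd³) = 8·51·6.7/(π·0.99³) = 2733.6/3.0483 = 896.77 MPa
τ_max = K·τ₀ = 1.2077 × 896.77 = 1083 MPa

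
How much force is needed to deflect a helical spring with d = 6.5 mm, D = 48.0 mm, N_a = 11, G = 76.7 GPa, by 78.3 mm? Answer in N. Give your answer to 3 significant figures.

k = Gd⁴/(8D³N_a) = (76.7×10³)(6.5⁴)/(8·48.0³·11) = 14.068 N/mm
F = k·δ = 14.068 × 78.3 = 1101.5 N

1100 N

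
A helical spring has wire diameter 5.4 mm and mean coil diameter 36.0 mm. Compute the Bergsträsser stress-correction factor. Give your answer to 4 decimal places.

1.2113

C = D/d = 36.0/5.4 = 6.6667
K_B = (4C+2)/(4C−3) = 28.667/23.667 = 1.2113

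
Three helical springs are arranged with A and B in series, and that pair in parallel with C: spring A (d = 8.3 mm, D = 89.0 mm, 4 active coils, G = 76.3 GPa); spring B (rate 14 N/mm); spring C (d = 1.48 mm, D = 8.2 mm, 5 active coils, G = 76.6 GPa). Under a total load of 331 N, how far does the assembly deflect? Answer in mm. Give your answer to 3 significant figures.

13.7 mm

k_A = Gd⁴/(8D³N_a) = (76.3×10³)(8.3⁴)/(8·89.0³·4) = 16.052 N/mm
k_C = Gd⁴/(8D³N_a) = (76.6×10³)(1.48⁴)/(8·8.2³·5) = 16.664 N/mm
Springs A,B series: k_AB = 1/(1/16.052+1/14) = 7.4779 N/mm; parallel with C: k_eq = 7.4779+16.664 = 24.142 N/mm
δ = F/k_eq = 331/24.142 = 13.711 mm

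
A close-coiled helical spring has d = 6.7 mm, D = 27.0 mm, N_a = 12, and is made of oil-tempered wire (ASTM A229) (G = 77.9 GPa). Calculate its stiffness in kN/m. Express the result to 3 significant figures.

k = Gd⁴/(8D³N_a) = (77.9×10³ × 6.7⁴) / (8 × 27.0³ × 12)
  = 1.56977e+08 / 1.88957e+06 = 83.076 N/mm

83.1 kN/m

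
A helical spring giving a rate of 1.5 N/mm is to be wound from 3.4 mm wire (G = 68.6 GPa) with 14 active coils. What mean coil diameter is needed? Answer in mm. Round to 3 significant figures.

D = (Gd⁴/(8N_a·k))^(1/3) = (68.6×10³·3.4⁴/(8·14·1.5))^(1/3)
  = (54567.1)^(1/3) = 37.9295 mm

37.9 mm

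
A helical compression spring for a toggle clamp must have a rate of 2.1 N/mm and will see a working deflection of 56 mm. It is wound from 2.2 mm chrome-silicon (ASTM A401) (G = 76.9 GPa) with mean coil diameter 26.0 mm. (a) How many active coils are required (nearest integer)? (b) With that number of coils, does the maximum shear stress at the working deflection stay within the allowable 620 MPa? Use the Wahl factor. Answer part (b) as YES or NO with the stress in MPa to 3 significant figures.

N_a = Gd⁴/(8D³k) = (76.9×10³)(2.2⁴)/(8·26.0³·2.1) = 6.101 → N_a = 6
Actual rate k = Gd⁴/(8D³·6) = 2.1353 N/mm
Working load F = kδ = 2.1353·56 = 119.58 N
C = 26.0/2.2 = 11.8182; K_W = (4C−1)/(4C−4)+0.615/C = 1.1214
τ_max = K_W·8FD/(πd³) = 1.1214·743.51 = 833.75 MPa
τ_max > 620 MPa → exceeds allowable

(a) 6 coils; (b) NO, τ_max = 834 MPa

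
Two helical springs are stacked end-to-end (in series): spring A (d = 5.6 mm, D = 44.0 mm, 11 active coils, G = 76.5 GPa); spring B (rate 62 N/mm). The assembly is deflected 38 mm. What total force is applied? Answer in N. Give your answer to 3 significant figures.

k_A = Gd⁴/(8D³N_a) = (76.5×10³)(5.6⁴)/(8·44.0³·11) = 10.036 N/mm
Series: 1/k_eq = 1/10.036 + 1/62 = 0.11577; k_eq = 8.638 N/mm
F = k_eq·δ = 8.638·38 = 328.24 N

328 N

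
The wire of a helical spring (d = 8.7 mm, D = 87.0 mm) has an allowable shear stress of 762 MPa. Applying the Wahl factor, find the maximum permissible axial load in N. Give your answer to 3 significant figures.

1980 N

C = D/d = 87.0/8.7 = 10.0000
K_W = (4C−1)/(4C−4) + 0.615/C = 39.000/36.000 + 0.0615 = 1.1448
τ_max = K·8FD/(πd³) → F_max = τ_allow·πd³/(8DK)
F_max = 762·π·8.7³/(8·87.0·1.1448) = 1.5764e+06/796.8 = 1978.4 N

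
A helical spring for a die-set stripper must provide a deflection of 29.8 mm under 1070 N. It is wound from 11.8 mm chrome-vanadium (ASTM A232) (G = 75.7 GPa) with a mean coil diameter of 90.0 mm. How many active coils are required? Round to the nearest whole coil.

Required rate k = F/δ = 1070/29.8 = 35.906 N/mm
N_a = Gd⁴/(8D³k) = (75.7×10³ × 11.8⁴)/(8 × 90.0³ × 35.906)
    = 1.46765e+09 / 2.09404e+08 = 7.009 → 7 coils

7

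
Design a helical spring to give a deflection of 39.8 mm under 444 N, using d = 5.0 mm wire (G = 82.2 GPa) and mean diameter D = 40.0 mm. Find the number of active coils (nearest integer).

Required rate k = F/δ = 444/39.8 = 11.156 N/mm
N_a = Gd⁴/(8D³k) = (82.2×10³ × 5.0⁴)/(8 × 40.0³ × 11.156)
    = 5.1375e+07 / 5.71176e+06 = 8.995 → 9 coils

9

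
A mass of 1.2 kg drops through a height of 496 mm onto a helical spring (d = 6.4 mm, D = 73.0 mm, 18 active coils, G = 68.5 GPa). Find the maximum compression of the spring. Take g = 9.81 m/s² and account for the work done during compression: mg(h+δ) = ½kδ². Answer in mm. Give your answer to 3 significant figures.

k = Gd⁴/(8D³N_a) = (68.5×10³)(6.4⁴)/(8·73.0³·18) = 2.0515 N/mm
W = mg = 1.2 × 9.81 = 11.772 N
½kδ² − Wδ − Wh = 0 → δ = (W + √(W² + 2kWh))/k
δ = (11.772 + √(138.58 + 23957.5))/2.0515 = (11.772 + 155.23)/2.0515 = 81.403 mm

81.4 mm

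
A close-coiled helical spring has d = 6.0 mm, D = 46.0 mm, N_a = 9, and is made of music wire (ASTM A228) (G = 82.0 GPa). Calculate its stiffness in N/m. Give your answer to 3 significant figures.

k = Gd⁴/(8D³N_a) = (82.0×10³ × 6.0⁴) / (8 × 46.0³ × 9)
  = 1.06272e+08 / 7.00819e+06 = 15.164 N/mm = 15164 N/m

15200 N/m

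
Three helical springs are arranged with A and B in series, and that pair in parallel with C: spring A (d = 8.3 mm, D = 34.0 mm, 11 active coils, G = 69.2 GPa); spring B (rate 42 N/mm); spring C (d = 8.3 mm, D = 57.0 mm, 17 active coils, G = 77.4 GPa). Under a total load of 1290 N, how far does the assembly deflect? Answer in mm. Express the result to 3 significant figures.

k_A = Gd⁴/(8D³N_a) = (69.2×10³)(8.3⁴)/(8·34.0³·11) = 94.951 N/mm
k_C = Gd⁴/(8D³N_a) = (77.4×10³)(8.3⁴)/(8·57.0³·17) = 14.584 N/mm
Springs A,B series: k_AB = 1/(1/94.951+1/42) = 29.119 N/mm; parallel with C: k_eq = 29.119+14.584 = 43.704 N/mm
δ = F/k_eq = 1290/43.704 = 29.517 mm

29.5 mm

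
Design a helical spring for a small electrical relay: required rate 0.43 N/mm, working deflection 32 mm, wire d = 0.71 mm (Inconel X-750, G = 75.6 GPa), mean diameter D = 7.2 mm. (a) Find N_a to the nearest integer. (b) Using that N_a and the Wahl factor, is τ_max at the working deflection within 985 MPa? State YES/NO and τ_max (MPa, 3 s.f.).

(a) 15 coils; (b) YES, τ_max = 803 MPa

N_a = Gd⁴/(8D³k) = (75.6×10³)(0.71⁴)/(8·7.2³·0.43) = 14.96 → N_a = 15
Actual rate k = Gd⁴/(8D³·15) = 0.42892 N/mm
Working load F = kδ = 0.42892·32 = 13.725 N
C = 7.2/0.71 = 10.1408; K_W = (4C−1)/(4C−4)+0.615/C = 1.1427
τ_max = K_W·8FD/(πd³) = 1.1427·703.11 = 803.44 MPa
τ_max ≤ 985 MPa → acceptable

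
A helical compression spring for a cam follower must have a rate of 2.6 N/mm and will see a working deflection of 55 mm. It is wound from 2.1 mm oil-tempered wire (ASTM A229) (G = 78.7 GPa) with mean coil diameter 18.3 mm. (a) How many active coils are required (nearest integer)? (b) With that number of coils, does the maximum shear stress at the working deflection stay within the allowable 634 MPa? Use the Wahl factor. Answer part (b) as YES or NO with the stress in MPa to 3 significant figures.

(a) 12 coils; (b) NO, τ_max = 841 MPa

N_a = Gd⁴/(8D³k) = (78.7×10³)(2.1⁴)/(8·18.3³·2.6) = 12.01 → N_a = 12
Actual rate k = Gd⁴/(8D³·12) = 2.6015 N/mm
Working load F = kδ = 2.6015·55 = 143.08 N
C = 18.3/2.1 = 8.7143; K_W = (4C−1)/(4C−4)+0.615/C = 1.1678
τ_max = K_W·8FD/(πd³) = 1.1678·719.98 = 840.8 MPa
τ_max > 634 MPa → exceeds allowable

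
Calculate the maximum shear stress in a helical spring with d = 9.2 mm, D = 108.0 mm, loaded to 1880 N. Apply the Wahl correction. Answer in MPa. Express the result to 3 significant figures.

745 MPa

Spring index C = D/d = 108.0/9.2 = 11.7391
K_W = (4C−1)/(4C−4) + 0.615/C = 45.957/42.957 + 0.0524 = 1.1222
τ₀ = 8FD/(πd³) = 8·1880·108.0/(π·9.2³) = 1.62432e+06/2446.3 = 663.98 MPa
τ_max = K·τ₀ = 1.1222 × 663.98 = 745.14 MPa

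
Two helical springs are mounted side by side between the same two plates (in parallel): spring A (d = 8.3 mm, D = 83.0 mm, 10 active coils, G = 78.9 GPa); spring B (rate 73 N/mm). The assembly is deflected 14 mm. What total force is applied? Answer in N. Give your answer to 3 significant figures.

1140 N

k_A = Gd⁴/(8D³N_a) = (78.9×10³)(8.3⁴)/(8·83.0³·10) = 8.1859 N/mm
Parallel: k_eq = 8.1859 + 73 = 81.186 N/mm
F = k_eq·δ = 81.186·14 = 1136.6 N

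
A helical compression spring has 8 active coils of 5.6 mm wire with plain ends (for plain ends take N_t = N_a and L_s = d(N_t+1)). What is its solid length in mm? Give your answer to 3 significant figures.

plain ends: N_t = N_a = 8
L_s = d·(N_t+1) = 5.6 × 9 = 50.4 mm

50.4 mm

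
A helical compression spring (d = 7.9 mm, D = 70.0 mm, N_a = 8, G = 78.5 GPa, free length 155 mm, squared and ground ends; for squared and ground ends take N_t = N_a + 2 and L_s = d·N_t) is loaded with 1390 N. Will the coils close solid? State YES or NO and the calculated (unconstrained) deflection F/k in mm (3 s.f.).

k = Gd⁴/(8D³N_a) = (78.5×10³)(7.9⁴)/(8·70.0³·8) = 13.928 N/mm
N_t = 10; L_s = 7.9·10 = 79 mm; δ_solid = L₀ − L_s = 155 − 79 = 76 mm
δ = F/k = 1390/13.928 = 99.795 mm
δ ≥ δ_solid → spring goes solid

YES, δ = 99.8 mm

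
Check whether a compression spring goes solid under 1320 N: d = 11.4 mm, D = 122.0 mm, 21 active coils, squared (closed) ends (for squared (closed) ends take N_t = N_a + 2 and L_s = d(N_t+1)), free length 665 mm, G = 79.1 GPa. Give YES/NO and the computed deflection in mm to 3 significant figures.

k = Gd⁴/(8D³N_a) = (79.1×10³)(11.4⁴)/(8·122.0³·21) = 4.3793 N/mm
N_t = 23; L_s = 11.4·24 = 273.6 mm; δ_solid = L₀ − L_s = 665 − 273.6 = 391.4 mm
δ = F/k = 1320/4.3793 = 301.42 mm
δ < δ_solid → spring does not go solid

NO, δ = 301 mm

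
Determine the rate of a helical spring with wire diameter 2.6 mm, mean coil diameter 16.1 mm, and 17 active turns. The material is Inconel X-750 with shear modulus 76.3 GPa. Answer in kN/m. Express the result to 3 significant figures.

k = Gd⁴/(8D³N_a) = (76.3×10³ × 2.6⁴) / (8 × 16.1³ × 17)
  = 3.48673e+06 / 567566 = 6.1433 N/mm

6.14 kN/m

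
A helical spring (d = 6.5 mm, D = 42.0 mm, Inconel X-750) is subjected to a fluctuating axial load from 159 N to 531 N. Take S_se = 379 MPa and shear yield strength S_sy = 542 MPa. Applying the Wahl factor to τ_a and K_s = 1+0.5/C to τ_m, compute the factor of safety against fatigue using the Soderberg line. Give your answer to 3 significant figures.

C = D/d = 42.0/6.5 = 6.4615; K_W = (4C−1)/(4C−4)+0.615/C = 1.2325; K_s = 1+0.5/C = 1.0774
F_a = (F_max−F_min)/2 = 186 N; F_m = (F_max+F_min)/2 = 345 N
τ_a = K_W·8F_aD/(πd³) = 1.2325 × 72.437 = 89.279 MPa
τ_m = K_s·8F_mD/(πd³) = 1.0774 × 134.36 = 144.76 MPa
Soderberg: 1/n_f = τ_a/S_se + τ_m/S_sy = 89.279/379 + 144.76/542 = 0.23557 + 0.26708 = 0.50264
n_f = 1/0.50264 = 1.989

1.99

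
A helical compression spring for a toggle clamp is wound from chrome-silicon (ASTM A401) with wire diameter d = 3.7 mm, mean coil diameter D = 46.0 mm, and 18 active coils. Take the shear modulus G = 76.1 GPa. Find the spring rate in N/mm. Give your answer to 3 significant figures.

1.02 N/mm

k = Gd⁴/(8D³N_a) = (76.1×10³ × 3.7⁴) / (8 × 46.0³ × 18)
  = 1.42624e+07 / 1.40164e+07 = 1.0175 N/mm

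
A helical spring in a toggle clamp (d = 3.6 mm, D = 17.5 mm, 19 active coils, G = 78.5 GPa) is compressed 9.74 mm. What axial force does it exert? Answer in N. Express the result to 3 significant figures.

158 N

k = Gd⁴/(8D³N_a) = (78.5×10³)(3.6⁴)/(8·17.5³·19) = 16.185 N/mm
F = k·δ = 16.185 × 9.74 = 157.65 N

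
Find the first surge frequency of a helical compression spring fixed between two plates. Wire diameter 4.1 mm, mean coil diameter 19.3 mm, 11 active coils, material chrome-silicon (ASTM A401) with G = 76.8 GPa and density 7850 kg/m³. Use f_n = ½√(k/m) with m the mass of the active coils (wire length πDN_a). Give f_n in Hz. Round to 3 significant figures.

k = Gd⁴/(8D³N_a) = (76.8×10³)(4.1⁴)/(8·19.3³·11) = 34.304 N/mm = 34304 N/m
Wire length L = πDN_a = π·19.3·11 = 666.96 mm
m = ρ·(πd²/4)·L = 7850 × 13.203×10⁻⁶ m² × 0.66696 m = 0.069124 kg
f_n = ½√(k/m) = 0.5·√(34304/0.069124) = 0.5·√(4.9627e+05) = 352.23 Hz

352 Hz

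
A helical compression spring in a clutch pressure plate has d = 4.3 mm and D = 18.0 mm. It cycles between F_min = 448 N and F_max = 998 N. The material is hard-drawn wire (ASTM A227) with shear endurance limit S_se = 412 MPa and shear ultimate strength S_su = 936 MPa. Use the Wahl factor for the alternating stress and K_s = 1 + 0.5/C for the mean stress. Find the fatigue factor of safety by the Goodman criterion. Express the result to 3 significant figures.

C = D/d = 18.0/4.3 = 4.1860; K_W = (4C−1)/(4C−4)+0.615/C = 1.3823; K_s = 1+0.5/C = 1.1194
F_a = (F_max−F_min)/2 = 275 N; F_m = (F_max+F_min)/2 = 723 N
τ_a = K_W·8F_aD/(πd³) = 1.3823 × 158.54 = 219.15 MPa
τ_m = K_s·8F_mD/(πd³) = 1.1194 × 416.82 = 466.6 MPa
Goodman: 1/n_f = τ_a/S_se + τ_m/S_su = 219.15/412 + 466.6/936 = 0.53193 + 0.49851 = 1.0304
n_f = 1/1.0304 = 0.9705

0.970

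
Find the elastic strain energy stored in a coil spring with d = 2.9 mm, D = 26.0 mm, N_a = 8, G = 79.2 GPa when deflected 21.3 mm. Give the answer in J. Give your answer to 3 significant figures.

1.13 J

k = Gd⁴/(8D³N_a) = (79.2×10³)(2.9⁴)/(8·26.0³·8) = 4.9799 N/mm
U = ½kδ² = 0.5 × 4.9799 × 21.3² = 1129.7 N·mm = 1.1297 J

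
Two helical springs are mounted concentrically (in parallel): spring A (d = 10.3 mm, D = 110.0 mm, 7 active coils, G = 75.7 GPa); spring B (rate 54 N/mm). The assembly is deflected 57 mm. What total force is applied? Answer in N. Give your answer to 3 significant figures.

3730 N

k_A = Gd⁴/(8D³N_a) = (75.7×10³)(10.3⁴)/(8·110.0³·7) = 11.431 N/mm
Parallel: k_eq = 11.431 + 54 = 65.431 N/mm
F = k_eq·δ = 65.431·57 = 3729.6 N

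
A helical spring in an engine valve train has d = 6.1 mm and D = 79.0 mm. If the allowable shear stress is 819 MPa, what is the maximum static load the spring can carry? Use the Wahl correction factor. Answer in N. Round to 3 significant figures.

C = D/d = 79.0/6.1 = 12.9508
K_W = (4C−1)/(4C−4) + 0.615/C = 50.803/47.803 + 0.0475 = 1.1102
τ_max = K·8FD/(πd³) → F_max = τ_allow·πd³/(8DK)
F_max = 819·π·6.1³/(8·79.0·1.1102) = 5.8401e+05/701.67 = 832.31 N

832 N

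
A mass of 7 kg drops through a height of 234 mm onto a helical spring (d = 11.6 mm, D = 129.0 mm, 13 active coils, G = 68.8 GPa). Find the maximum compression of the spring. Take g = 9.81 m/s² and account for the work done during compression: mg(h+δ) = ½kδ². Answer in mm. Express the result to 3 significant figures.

89.2 mm

k = Gd⁴/(8D³N_a) = (68.8×10³)(11.6⁴)/(8·129.0³·13) = 5.5798 N/mm
W = mg = 7 × 9.81 = 68.67 N
½kδ² − Wδ − Wh = 0 → δ = (W + √(W² + 2kWh))/k
δ = (68.67 + √(4715.6 + 179321))/5.5798 = (68.67 + 428.99)/5.5798 = 89.191 mm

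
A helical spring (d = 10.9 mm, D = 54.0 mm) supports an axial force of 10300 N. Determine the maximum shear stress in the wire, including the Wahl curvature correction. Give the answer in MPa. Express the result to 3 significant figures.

Spring index C = D/d = 54.0/10.9 = 4.9541
K_W = (4C−1)/(4C−4) + 0.615/C = 18.817/15.817 + 0.1241 = 1.3138
τ₀ = 8FD/(πd³) = 8·10300·54.0/(π·10.9³) = 4.4496e+06/4068.5 = 1093.7 MPa
τ_max = K·τ₀ = 1.3138 × 1093.7 = 1436.9 MPa

1440 MPa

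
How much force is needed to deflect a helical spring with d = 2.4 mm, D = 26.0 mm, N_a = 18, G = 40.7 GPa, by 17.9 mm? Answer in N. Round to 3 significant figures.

9.55 N

k = Gd⁴/(8D³N_a) = (40.7×10³)(2.4⁴)/(8·26.0³·18) = 0.53353 N/mm
F = k·δ = 0.53353 × 17.9 = 9.5501 N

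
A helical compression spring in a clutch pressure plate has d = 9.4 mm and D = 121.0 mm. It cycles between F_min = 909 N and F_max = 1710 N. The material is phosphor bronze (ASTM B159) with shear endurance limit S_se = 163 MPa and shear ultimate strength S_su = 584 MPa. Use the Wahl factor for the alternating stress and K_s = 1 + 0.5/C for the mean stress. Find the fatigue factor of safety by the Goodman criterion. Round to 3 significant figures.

0.533

C = D/d = 121.0/9.4 = 12.8723; K_W = (4C−1)/(4C−4)+0.615/C = 1.1109; K_s = 1+0.5/C = 1.0388
F_a = (F_max−F_min)/2 = 400.5 N; F_m = (F_max+F_min)/2 = 1309.5 N
τ_a = K_W·8F_aD/(πd³) = 1.1109 × 148.57 = 165.06 MPa
τ_m = K_s·8F_mD/(πd³) = 1.0388 × 485.79 = 504.66 MPa
Goodman: 1/n_f = τ_a/S_se + τ_m/S_su = 165.06/163 + 504.66/584 = 1.01263 + 0.86414 = 1.8768
n_f = 1/1.8768 = 0.5328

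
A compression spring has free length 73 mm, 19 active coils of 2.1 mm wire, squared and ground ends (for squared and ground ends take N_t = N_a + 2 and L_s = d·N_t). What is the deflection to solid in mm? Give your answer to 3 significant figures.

28.9 mm

N_t = 21; L_s = 2.1·21 = 44.1 mm
δ_solid = L₀ − L_s = 73 − 44.1 = 28.9 mm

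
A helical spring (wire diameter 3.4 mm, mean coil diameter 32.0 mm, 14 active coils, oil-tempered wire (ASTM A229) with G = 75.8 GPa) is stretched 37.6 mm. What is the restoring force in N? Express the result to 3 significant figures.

k = Gd⁴/(8D³N_a) = (75.8×10³)(3.4⁴)/(8·32.0³·14) = 2.76 N/mm
F = k·δ = 2.76 × 37.6 = 103.78 N

104 N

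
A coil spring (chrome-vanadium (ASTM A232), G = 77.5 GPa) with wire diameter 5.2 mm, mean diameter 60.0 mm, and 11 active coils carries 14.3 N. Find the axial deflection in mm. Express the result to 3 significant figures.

k = Gd⁴/(8D³N_a) = (77.5×10³)(5.2⁴)/(8·60.0³·11) = 2.9811 N/mm
δ = F/k = 14.3 / 2.9811 = 4.7969 mm

4.80 mm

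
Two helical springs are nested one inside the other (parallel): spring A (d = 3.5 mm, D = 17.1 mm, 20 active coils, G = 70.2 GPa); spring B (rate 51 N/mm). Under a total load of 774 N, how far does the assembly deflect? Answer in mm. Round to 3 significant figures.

k_A = Gd⁴/(8D³N_a) = (70.2×10³)(3.5⁴)/(8·17.1³·20) = 13.167 N/mm
Parallel: k_eq = 13.167 + 51 = 64.167 N/mm
δ = F/k_eq = 774/64.167 = 12.062 mm

12.1 mm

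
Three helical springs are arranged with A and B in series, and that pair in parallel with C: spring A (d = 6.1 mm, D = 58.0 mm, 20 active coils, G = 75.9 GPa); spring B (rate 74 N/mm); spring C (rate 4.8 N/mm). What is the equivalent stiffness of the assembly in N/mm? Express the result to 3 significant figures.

8.02 N/mm

k_A = Gd⁴/(8D³N_a) = (75.9×10³)(6.1⁴)/(8·58.0³·20) = 3.3663 N/mm
Springs A,B series: k_AB = 1/(1/3.3663+1/74) = 3.2199 N/mm; parallel with C: k_eq = 3.2199+4.8 = 8.0199 N/mm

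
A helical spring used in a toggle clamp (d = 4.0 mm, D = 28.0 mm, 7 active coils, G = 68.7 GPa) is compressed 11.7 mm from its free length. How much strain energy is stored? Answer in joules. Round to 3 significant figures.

k = Gd⁴/(8D³N_a) = (68.7×10³)(4.0⁴)/(8·28.0³·7) = 14.307 N/mm
U = ½kδ² = 0.5 × 14.307 × 11.7² = 979.21 N·mm = 0.97921 J

0.979 J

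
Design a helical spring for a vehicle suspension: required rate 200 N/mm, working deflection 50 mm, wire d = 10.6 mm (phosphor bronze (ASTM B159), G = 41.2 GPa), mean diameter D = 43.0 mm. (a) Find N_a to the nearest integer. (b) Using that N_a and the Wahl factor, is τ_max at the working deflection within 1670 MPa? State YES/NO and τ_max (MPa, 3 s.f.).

N_a = Gd⁴/(8D³k) = (41.2×10³)(10.6⁴)/(8·43.0³·200) = 4.089 → N_a = 4
Actual rate k = Gd⁴/(8D³·4) = 204.44 N/mm
Working load F = kδ = 204.44·50 = 10222 N
C = 43.0/10.6 = 4.0566; K_W = (4C−1)/(4C−4)+0.615/C = 1.3970
τ_max = K_W·8FD/(πd³) = 1.3970·939.78 = 1312.8 MPa
τ_max ≤ 1670 MPa → acceptable

(a) 4 coils; (b) YES, τ_max = 1310 MPa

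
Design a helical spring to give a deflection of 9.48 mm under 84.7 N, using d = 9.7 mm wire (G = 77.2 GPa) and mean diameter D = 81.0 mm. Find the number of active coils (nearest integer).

Required rate k = F/δ = 84.7/9.48 = 8.9346 N/mm
N_a = Gd⁴/(8D³k) = (77.2×10³ × 9.7⁴)/(8 × 81.0³ × 8.9346)
    = 6.83446e+08 / 3.79857e+07 = 17.99 → 18 coils

18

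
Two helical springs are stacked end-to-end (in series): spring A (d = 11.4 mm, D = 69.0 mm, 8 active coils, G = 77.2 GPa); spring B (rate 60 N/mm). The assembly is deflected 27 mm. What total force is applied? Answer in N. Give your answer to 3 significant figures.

k_A = Gd⁴/(8D³N_a) = (77.2×10³)(11.4⁴)/(8·69.0³·8) = 62.017 N/mm
Series: 1/k_eq = 1/62.017 + 1/60 = 0.032791; k_eq = 30.496 N/mm
F = k_eq·δ = 30.496·27 = 823.39 N

823 N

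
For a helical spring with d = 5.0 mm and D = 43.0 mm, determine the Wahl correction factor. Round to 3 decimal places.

1.170

C = D/d = 43.0/5.0 = 8.6000
K_W = (4C−1)/(4C−4) + 0.615/C = 33.400/30.400 + 0.0715 = 1.1702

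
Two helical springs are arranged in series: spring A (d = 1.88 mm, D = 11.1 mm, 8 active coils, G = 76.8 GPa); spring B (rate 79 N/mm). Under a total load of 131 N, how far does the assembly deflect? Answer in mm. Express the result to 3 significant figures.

13.6 mm

k_A = Gd⁴/(8D³N_a) = (76.8×10³)(1.88⁴)/(8·11.1³·8) = 10.961 N/mm
Series: 1/k_eq = 1/10.961 + 1/79 = 0.10389; k_eq = 9.6254 N/mm
δ = F/k_eq = 131/9.6254 = 13.61 mm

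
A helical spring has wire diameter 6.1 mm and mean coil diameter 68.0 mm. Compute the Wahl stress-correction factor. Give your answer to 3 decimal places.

1.129

C = D/d = 68.0/6.1 = 11.1475
K_W = (4C−1)/(4C−4) + 0.615/C = 43.590/40.590 + 0.0552 = 1.1291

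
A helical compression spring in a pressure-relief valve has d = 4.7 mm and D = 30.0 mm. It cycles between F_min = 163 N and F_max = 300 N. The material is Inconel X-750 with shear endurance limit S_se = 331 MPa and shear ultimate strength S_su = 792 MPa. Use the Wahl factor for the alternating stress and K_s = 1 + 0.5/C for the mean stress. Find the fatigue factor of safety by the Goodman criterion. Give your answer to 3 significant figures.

2.38

C = D/d = 30.0/4.7 = 6.3830; K_W = (4C−1)/(4C−4)+0.615/C = 1.2357; K_s = 1+0.5/C = 1.0783
F_a = (F_max−F_min)/2 = 68.5 N; F_m = (F_max+F_min)/2 = 231.5 N
τ_a = K_W·8F_aD/(πd³) = 1.2357 × 50.403 = 62.282 MPa
τ_m = K_s·8F_mD/(πd³) = 1.0783 × 170.34 = 183.68 MPa
Goodman: 1/n_f = τ_a/S_se + τ_m/S_su = 62.282/331 + 183.68/792 = 0.18816 + 0.23192 = 0.42009
n_f = 1/0.42009 = 2.38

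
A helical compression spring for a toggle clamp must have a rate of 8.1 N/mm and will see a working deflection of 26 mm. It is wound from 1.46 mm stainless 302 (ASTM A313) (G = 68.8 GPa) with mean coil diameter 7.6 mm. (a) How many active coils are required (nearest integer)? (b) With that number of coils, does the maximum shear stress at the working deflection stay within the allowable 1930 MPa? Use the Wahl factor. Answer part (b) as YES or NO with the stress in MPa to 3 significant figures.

(a) 11 coils; (b) YES, τ_max = 1700 MPa

N_a = Gd⁴/(8D³k) = (68.8×10³)(1.46⁴)/(8·7.6³·8.1) = 10.99 → N_a = 11
Actual rate k = Gd⁴/(8D³·11) = 8.0924 N/mm
Working load F = kδ = 8.0924·26 = 210.4 N
C = 7.6/1.46 = 5.2055; K_W = (4C−1)/(4C−4)+0.615/C = 1.2965
τ_max = K_W·8FD/(πd³) = 1.2965·1308.4 = 1696.3 MPa
τ_max ≤ 1930 MPa → acceptable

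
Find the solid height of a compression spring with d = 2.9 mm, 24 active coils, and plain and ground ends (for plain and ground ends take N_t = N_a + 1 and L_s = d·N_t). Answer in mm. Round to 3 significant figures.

72.5 mm

plain and ground ends: N_t = N_a + 1 = 24 + 1 = 25
L_s = d·N_t = 2.9 × 25 = 72.5 mm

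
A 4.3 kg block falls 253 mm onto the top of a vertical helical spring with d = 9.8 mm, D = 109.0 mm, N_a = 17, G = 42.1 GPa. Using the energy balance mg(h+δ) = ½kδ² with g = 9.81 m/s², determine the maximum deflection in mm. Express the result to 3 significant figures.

119 mm

k = Gd⁴/(8D³N_a) = (42.1×10³)(9.8⁴)/(8·109.0³·17) = 2.2048 N/mm
W = mg = 4.3 × 9.81 = 42.183 N
½kδ² − Wδ − Wh = 0 → δ = (W + √(W² + 2kWh))/k
δ = (42.183 + √(1779.4 + 47060.4))/2.2048 = (42.183 + 221)/2.2048 = 119.37 mm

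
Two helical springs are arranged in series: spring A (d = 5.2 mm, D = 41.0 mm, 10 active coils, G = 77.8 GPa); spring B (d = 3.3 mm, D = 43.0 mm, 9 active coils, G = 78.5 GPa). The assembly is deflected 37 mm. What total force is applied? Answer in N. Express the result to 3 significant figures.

k_A = Gd⁴/(8D³N_a) = (77.8×10³)(5.2⁴)/(8·41.0³·10) = 10.317 N/mm
k_B = Gd⁴/(8D³N_a) = (78.5×10³)(3.3⁴)/(8·43.0³·9) = 1.6263 N/mm
Series: 1/k_eq = 1/10.317 + 1/1.6263 = 0.71184; k_eq = 1.4048 N/mm
F = k_eq·δ = 1.4048·37 = 51.978 N

52.0 N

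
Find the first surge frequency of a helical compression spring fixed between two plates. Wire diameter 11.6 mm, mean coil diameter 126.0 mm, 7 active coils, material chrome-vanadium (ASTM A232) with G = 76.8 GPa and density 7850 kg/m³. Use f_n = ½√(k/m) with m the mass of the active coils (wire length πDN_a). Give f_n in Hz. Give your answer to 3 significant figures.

36.7 Hz

k = Gd⁴/(8D³N_a) = (76.8×10³)(11.6⁴)/(8·126.0³·7) = 12.413 N/mm = 12413 N/m
Wire length L = πDN_a = π·126.0·7 = 2770.9 mm
m = ρ·(πd²/4)·L = 7850 × 105.68×10⁻⁶ m² × 2.7709 m = 2.2988 kg
f_n = ½√(k/m) = 0.5·√(12413/2.2988) = 0.5·√(5400.1) = 36.743 Hz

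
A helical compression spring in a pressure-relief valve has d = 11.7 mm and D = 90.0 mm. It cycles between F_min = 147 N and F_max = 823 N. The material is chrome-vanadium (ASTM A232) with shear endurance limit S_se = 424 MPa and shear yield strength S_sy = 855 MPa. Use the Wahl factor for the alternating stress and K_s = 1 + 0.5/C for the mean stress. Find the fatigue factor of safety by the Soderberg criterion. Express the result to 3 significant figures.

4.50

C = D/d = 90.0/11.7 = 7.6923; K_W = (4C−1)/(4C−4)+0.615/C = 1.1920; K_s = 1+0.5/C = 1.0650
F_a = (F_max−F_min)/2 = 338 N; F_m = (F_max+F_min)/2 = 485 N
τ_a = K_W·8F_aD/(πd³) = 1.1920 × 48.366 = 57.653 MPa
τ_m = K_s·8F_mD/(πd³) = 1.0650 × 69.401 = 73.912 MPa
Soderberg: 1/n_f = τ_a/S_se + τ_m/S_sy = 57.653/424 + 73.912/855 = 0.13597 + 0.08645 = 0.22242
n_f = 1/0.22242 = 4.496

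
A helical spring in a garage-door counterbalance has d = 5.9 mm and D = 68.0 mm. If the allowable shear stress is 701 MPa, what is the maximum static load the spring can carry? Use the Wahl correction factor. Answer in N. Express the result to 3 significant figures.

739 N

C = D/d = 68.0/5.9 = 11.5254
K_W = (4C−1)/(4C−4) + 0.615/C = 45.102/42.102 + 0.0534 = 1.1246
τ_max = K·8FD/(πd³) → F_max = τ_allow·πd³/(8DK)
F_max = 701·π·5.9³/(8·68.0·1.1246) = 4.523e+05/611.79 = 739.3 N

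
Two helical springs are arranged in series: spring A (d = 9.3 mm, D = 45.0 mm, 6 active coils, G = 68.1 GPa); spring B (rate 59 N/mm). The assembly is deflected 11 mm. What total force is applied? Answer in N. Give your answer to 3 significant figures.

k_A = Gd⁴/(8D³N_a) = (68.1×10³)(9.3⁴)/(8·45.0³·6) = 116.47 N/mm
Series: 1/k_eq = 1/116.47 + 1/59 = 0.025535; k_eq = 39.161 N/mm
F = k_eq·δ = 39.161·11 = 430.78 N

431 N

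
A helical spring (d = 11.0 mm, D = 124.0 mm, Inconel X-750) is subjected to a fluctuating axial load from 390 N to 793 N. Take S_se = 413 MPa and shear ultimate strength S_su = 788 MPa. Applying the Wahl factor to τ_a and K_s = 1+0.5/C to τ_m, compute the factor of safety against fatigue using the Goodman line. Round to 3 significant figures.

3.16

C = D/d = 124.0/11.0 = 11.2727; K_W = (4C−1)/(4C−4)+0.615/C = 1.1276; K_s = 1+0.5/C = 1.0444
F_a = (F_max−F_min)/2 = 201.5 N; F_m = (F_max+F_min)/2 = 591.5 N
τ_a = K_W·8F_aD/(πd³) = 1.1276 × 47.803 = 53.901 MPa
τ_m = K_s·8F_mD/(πd³) = 1.0444 × 140.33 = 146.55 MPa
Goodman: 1/n_f = τ_a/S_se + τ_m/S_su = 53.901/413 + 146.55/788 = 0.13051 + 0.18598 = 0.31649
n_f = 1/0.31649 = 3.16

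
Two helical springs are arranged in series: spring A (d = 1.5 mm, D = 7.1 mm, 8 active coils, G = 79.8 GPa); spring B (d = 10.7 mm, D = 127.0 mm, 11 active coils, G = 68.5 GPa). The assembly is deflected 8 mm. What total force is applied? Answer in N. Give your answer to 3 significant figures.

31.1 N

k_A = Gd⁴/(8D³N_a) = (79.8×10³)(1.5⁴)/(8·7.1³·8) = 17.637 N/mm
k_B = Gd⁴/(8D³N_a) = (68.5×10³)(10.7⁴)/(8·127.0³·11) = 4.9812 N/mm
Series: 1/k_eq = 1/17.637 + 1/4.9812 = 0.25746; k_eq = 3.8842 N/mm
F = k_eq·δ = 3.8842·8 = 31.073 N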